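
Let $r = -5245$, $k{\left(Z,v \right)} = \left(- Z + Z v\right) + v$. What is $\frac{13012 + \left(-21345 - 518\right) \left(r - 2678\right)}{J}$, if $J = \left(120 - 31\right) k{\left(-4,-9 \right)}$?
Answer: $\frac{173233561}{2759} \approx 62789.0$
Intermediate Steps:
$k{\left(Z,v \right)} = v - Z + Z v$
$J = 2759$ ($J = \left(120 - 31\right) \left(-9 - -4 - -36\right) = 89 \left(-9 + 4 + 36\right) = 89 \cdot 31 = 2759$)
$\frac{13012 + \left(-21345 - 518\right) \left(r - 2678\right)}{J} = \frac{13012 + \left(-21345 - 518\right) \left(-5245 - 2678\right)}{2759} = \left(13012 - -173220549\right) \frac{1}{2759} = \left(13012 + 173220549\right) \frac{1}{2759} = 173233561 \cdot \frac{1}{2759} = \frac{173233561}{2759}$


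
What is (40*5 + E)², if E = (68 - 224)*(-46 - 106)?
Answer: 571783744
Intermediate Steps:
E = 23712 (E = -156*(-152) = 23712)
(40*5 + E)² = (40*5 + 23712)² = (200 + 23712)² = 23912² = 571783744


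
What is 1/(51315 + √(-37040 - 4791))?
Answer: 51315/2633271056 - I*√41831/2633271056 ≈ 1.9487e-5 - 7.767e-8*I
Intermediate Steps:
1/(51315 + √(-37040 - 4791)) = 1/(51315 + √(-41831)) = 1/(51315 + I*√41831)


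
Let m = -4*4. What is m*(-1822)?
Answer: 29152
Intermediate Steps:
m = -16
m*(-1822) = -16*(-1822) = 29152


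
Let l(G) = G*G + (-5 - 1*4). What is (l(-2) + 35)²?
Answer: 900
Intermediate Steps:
l(G) = -9 + G² (l(G) = G² + (-5 - 4) = G² - 9 = -9 + G²)
(l(-2) + 35)² = ((-9 + (-2)²) + 35)² = ((-9 + 4) + 35)² = (-5 + 35)² = 30² = 900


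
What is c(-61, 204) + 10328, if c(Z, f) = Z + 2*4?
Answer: 10275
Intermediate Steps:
c(Z, f) = 8 + Z (c(Z, f) = Z + 8 = 8 + Z)
c(-61, 204) + 10328 = (8 - 61) + 10328 = -53 + 10328 = 10275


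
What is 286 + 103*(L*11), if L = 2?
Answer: 2552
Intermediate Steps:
286 + 103*(L*11) = 286 + 103*(2*11) = 286 + 103*22 = 286 + 2266 = 2552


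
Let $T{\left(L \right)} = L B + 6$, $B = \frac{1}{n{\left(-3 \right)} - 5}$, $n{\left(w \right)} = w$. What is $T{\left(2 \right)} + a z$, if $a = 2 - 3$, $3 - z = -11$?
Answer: $- \frac{33}{4} \approx -8.25$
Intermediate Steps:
$z = 14$ ($z = 3 - -11 = 3 + 11 = 14$)
$B = - \frac{1}{8}$ ($B = \frac{1}{-3 - 5} = \frac{1}{-8} = - \frac{1}{8} \approx -0.125$)
$a = -1$
$T{\left(L \right)} = 6 - \frac{L}{8}$ ($T{\left(L \right)} = L \left(- \frac{1}{8}\right) + 6 = - \frac{L}{8} + 6 = 6 - \frac{L}{8}$)
$T{\left(2 \right)} + a z = \left(6 - \frac{1}{4}\right) - 14 = \frac{23}{4} - 14 = - \frac{33}{4}$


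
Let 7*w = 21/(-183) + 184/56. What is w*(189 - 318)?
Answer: -174666/2989 ≈ -58.436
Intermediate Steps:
w = 1354/2989 (w = (21/(-183) + 184/56)/7 = (21*(-1/183) + 184*(1/56))/7 = (-7/61 + 23/7)/7 = (⅐)*(1354/427) = 1354/2989 ≈ 0.45299)
w*(189 - 318) = 1354*(189 - 318)/2989 = (1354/2989)*(-129) = -174666/2989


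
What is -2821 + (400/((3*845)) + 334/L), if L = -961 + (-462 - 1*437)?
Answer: -147793331/52390 ≈ -2821.0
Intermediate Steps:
L = -1860 (L = -961 + (-462 - 437) = -961 - 899 = -1860)
-2821 + (400/((3*845)) + 334/L) = -2821 + (400/((3*845)) + 334/(-1860)) = -2821 + (400/2535 + 334*(-1/1860)) = -2821 + (400*(1/2535) - 167/930) = -2821 + (80/507 - 167/930) = -2821 - 1141/52390 = -147793331/52390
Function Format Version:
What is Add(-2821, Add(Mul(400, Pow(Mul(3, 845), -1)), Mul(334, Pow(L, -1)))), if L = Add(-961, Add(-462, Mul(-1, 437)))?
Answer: Rational(-147793331, 52390) ≈ -2821.0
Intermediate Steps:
L = -1860 (L = Add(-961, Add(-462, -437)) = Add(-961, -899) = -1860)
Add(-2821, Add(Mul(400, Pow(Mul(3, 845), -1)), Mul(334, Pow(L, -1)))) = Add(-2821, Add(Mul(400, Pow(Mul(3, 845), -1)), Mul(334, Pow(-1860, -1)))) = Add(-2821, Add(Mul(400, Pow(2535, -1)), Mul(334, Rational(-1, 1860)))) = Add(-2821, Add(Mul(400, Rational(1, 2535)), Rational(-167, 930))) = Add(-2821, Add(Rational(80, 507), Rational(-167, 930))) = Add(-2821, Rational(-1141, 52390)) = Rational(-147793331, 52390)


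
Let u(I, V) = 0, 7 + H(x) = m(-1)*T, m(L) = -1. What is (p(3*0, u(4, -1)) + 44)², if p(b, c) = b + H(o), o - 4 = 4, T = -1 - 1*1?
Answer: 1521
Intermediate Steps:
T = -2 (T = -1 - 1 = -2)
o = 8 (o = 4 + 4 = 8)
H(x) = -5 (H(x) = -7 - 1*(-2) = -7 + 2 = -5)
p(b, c) = -5 + b (p(b, c) = b - 5 = -5 + b)
(p(3*0, u(4, -1)) + 44)² = ((-5 + 3*0) + 44)² = ((-5 + 0) + 44)² = (-5 + 44)² = 39² = 1521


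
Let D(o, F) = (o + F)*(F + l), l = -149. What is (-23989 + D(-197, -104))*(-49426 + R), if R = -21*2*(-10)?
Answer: -2556348984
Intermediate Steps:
R = 420 (R = -42*(-10) = 420)
D(o, F) = (-149 + F)*(F + o) (D(o, F) = (o + F)*(F - 149) = (F + o)*(-149 + F) = (-149 + F)*(F + o))
(-23989 + D(-197, -104))*(-49426 + R) = (-23989 + ((-104)² - 149*(-104) - 149*(-197) - 104*(-197)))*(-49426 + 420) = (-23989 + (10816 + 15496 + 29353 + 20488))*(-49006) = (-23989 + 76153)*(-49006) = 52164*(-49006) = -2556348984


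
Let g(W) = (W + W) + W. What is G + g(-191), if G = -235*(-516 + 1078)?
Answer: -132643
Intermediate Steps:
g(W) = 3*W (g(W) = 2*W + W = 3*W)
G = -132070 (G = -235*562 = -132070)
G + g(-191) = -132070 + 3*(-191) = -132070 - 573 = -132643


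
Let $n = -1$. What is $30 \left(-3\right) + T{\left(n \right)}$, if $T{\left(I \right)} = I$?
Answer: $-91$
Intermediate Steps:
$30 \left(-3\right) + T{\left(n \right)} = 30 \left(-3\right) - 1 = -90 - 1 = -91$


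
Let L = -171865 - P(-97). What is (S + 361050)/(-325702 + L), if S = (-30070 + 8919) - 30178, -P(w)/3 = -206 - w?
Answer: -309721/497894 ≈ -0.62206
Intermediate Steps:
P(w) = 618 + 3*w (P(w) = -3*(-206 - w) = 618 + 3*w)
L = -172192 (L = -171865 - (618 + 3*(-97)) = -171865 - (618 - 291) = -171865 - 1*327 = -171865 - 327 = -172192)
S = -51329 (S = -21151 - 30178 = -51329)
(S + 361050)/(-325702 + L) = (-51329 + 361050)/(-325702 - 172192) = 309721/(-497894) = 309721*(-1/497894) = -309721/497894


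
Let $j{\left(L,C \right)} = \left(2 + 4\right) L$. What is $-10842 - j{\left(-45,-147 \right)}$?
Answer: $-10572$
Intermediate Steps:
$j{\left(L,C \right)} = 6 L$
$-10842 - j{\left(-45,-147 \right)} = -10842 - 6 \left(-45\right) = -10842 - -270 = -10842 + 270 = -10572$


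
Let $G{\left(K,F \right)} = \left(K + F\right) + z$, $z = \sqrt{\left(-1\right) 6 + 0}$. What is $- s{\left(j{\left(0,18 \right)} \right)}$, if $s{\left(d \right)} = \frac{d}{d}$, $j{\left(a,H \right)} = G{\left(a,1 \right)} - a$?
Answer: $-1$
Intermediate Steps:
$z = i \sqrt{6}$ ($z = \sqrt{-6 + 0} = \sqrt{-6} = i \sqrt{6} \approx 2.4495 i$)
$G{\left(K,F \right)} = F + K + i \sqrt{6}$ ($G{\left(K,F \right)} = \left(K + F\right) + i \sqrt{6} = \left(F + K\right) + i \sqrt{6} = F + K + i \sqrt{6}$)
$j{\left(a,H \right)} = 1 + i \sqrt{6}$ ($j{\left(a,H \right)} = \left(1 + a + i \sqrt{6}\right) - a = 1 + i \sqrt{6}$)
$s{\left(d \right)} = 1$
$- s{\left(j{\left(0,18 \right)} \right)} = \left(-1\right) 1 = -1$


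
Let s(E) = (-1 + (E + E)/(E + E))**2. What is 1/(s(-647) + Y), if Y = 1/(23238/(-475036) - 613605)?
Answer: -145742244009/237518 ≈ -6.1361e+5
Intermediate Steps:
s(E) = 0 (s(E) = (-1 + (2*E)/((2*E)))**2 = (-1 + (2*E)*(1/(2*E)))**2 = (-1 + 1)**2 = 0**2 = 0)
Y = -237518/145742244009 (Y = 1/(23238*(-1/475036) - 613605) = 1/(-11619/237518 - 613605) = 1/(-145742244009/237518) = -237518/145742244009 ≈ -1.6297e-6)
1/(s(-647) + Y) = 1/(0 - 237518/145742244009) = 1/(-237518/145742244009) = -145742244009/237518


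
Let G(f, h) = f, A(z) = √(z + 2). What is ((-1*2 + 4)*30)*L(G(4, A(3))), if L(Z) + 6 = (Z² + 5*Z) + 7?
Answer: 2220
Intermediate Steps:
A(z) = √(2 + z)
L(Z) = 1 + Z² + 5*Z (L(Z) = -6 + ((Z² + 5*Z) + 7) = -6 + (7 + Z² + 5*Z) = 1 + Z² + 5*Z)
((-1*2 + 4)*30)*L(G(4, A(3))) = ((-1*2 + 4)*30)*(1 + 4² + 5*4) = ((-2 + 4)*30)*(1 + 16 + 20) = (2*30)*37 = 60*37 = 2220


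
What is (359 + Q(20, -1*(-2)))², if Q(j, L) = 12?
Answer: 137641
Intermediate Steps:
(359 + Q(20, -1*(-2)))² = (359 + 12)² = 371² = 137641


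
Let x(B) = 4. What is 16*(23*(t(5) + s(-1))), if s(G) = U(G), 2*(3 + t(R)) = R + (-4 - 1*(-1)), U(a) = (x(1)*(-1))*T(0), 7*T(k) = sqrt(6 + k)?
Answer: -736 - 1472*sqrt(6)/7 ≈ -1251.1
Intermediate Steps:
T(k) = sqrt(6 + k)/7
U(a) = -4*sqrt(6)/7 (U(a) = (4*(-1))*(sqrt(6 + 0)/7) = -4*sqrt(6)/7)
t(R) = -9/2 + R/2 (t(R) = -3 + (R + (-4 - 1*(-1)))/2 = -3 + (R + (-4 + 1))/2 = -3 + (R - 3)/2 = -3 + (-3 + R)/2 = -3 + (-3/2 + R/2) = -9/2 + R/2)
s(G) = -4*sqrt(6)/7
16*(23*(t(5) + s(-1))) = 16*(23*((-9/2 + (1/2)*5) - 4*sqrt(6)/7)) = 16*(23*((-9/2 + 5/2) - 4*sqrt(6)/7)) = 16*(23*(-2 - 4*sqrt(6)/7)) = 16*(-46 - 92*sqrt(6)/7) = -736 - 1472*sqrt(6)/7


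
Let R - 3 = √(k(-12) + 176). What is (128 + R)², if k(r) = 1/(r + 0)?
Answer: (786 + √6333)²/36 ≈ 20812.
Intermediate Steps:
k(r) = 1/r
R = 3 + √6333/6 (R = 3 + √(1/(-12) + 176) = 3 + √(-1/12 + 176) = 3 + √(2111/12) = 3 + √6333/6 ≈ 16.263)
(128 + R)² = (128 + (3 + √6333/6))² = (131 + √6333/6)²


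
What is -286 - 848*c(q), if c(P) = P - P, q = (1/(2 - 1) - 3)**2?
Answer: -286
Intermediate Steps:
q = 4 (q = (1/1 - 3)**2 = (1 - 3)**2 = (-2)**2 = 4)
c(P) = 0
-286 - 848*c(q) = -286 - 848*0 = -286 + 0 = -286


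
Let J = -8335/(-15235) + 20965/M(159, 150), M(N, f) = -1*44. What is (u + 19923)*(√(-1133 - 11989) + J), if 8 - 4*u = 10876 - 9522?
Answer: -227228353201/24376 + 3173013*I*√2/2 ≈ -9.3218e+6 + 2.2437e+6*I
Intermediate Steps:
u = -673/2 (u = 2 - (10876 - 9522)/4 = 2 - ¼*1354 = 2 - 677/2 = -673/2 ≈ -336.50)
M(N, f) = -44
J = -5800637/12188 (J = -8335/(-15235) + 20965/(-44) = -8335*(-1/15235) + 20965*(-1/44) = 1667/3047 - 20965/44 = -5800637/12188 ≈ -475.93)
(u + 19923)*(√(-1133 - 11989) + J) = (-673/2 + 19923)*(√(-1133 - 11989) - 5800637/12188) = 39173*(√(-13122) - 5800637/12188)/2 = 39173*(81*I*√2 - 5800637/12188)/2 = 39173*(-5800637/12188 + 81*I*√2)/2 = -227228353201/24376 + 3173013*I*√2/2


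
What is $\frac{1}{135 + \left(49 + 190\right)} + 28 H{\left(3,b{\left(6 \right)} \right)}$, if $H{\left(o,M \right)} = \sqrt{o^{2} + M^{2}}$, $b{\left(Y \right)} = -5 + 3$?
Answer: $\frac{1}{374} + 28 \sqrt{13} \approx 100.96$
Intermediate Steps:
$b{\left(Y \right)} = -2$
$H{\left(o,M \right)} = \sqrt{M^{2} + o^{2}}$
$\frac{1}{135 + \left(49 + 190\right)} + 28 H{\left(3,b{\left(6 \right)} \right)} = \frac{1}{135 + \left(49 + 190\right)} + 28 \sqrt{\left(-2\right)^{2} + 3^{2}} = \frac{1}{135 + 239} + 28 \sqrt{4 + 9} = \frac{1}{374} + 28 \sqrt{13}$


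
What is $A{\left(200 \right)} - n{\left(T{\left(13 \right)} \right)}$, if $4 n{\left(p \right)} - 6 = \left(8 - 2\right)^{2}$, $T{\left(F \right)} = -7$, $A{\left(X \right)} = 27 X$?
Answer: $\frac{10779}{2} \approx 5389.5$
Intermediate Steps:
$n{\left(p \right)} = \frac{21}{2}$ ($n{\left(p \right)} = \frac{3}{2} + \frac{\left(8 - 2\right)^{2}}{4} = \frac{3}{2} + \frac{6^{2}}{4} = \frac{3}{2} + \frac{1}{4} \cdot 36 = \frac{3}{2} + 9 = \frac{21}{2}$)
$A{\left(200 \right)} - n{\left(T{\left(13 \right)} \right)} = 27 \cdot 200 - \frac{21}{2} = 5400 - \frac{21}{2} = \frac{10779}{2}$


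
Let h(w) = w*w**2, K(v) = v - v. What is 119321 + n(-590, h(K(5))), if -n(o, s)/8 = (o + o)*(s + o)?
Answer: -5450279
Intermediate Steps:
K(v) = 0
h(w) = w**3
n(o, s) = -16*o*(o + s) (n(o, s) = -8*(o + o)*(s + o) = -8*2*o*(o + s) = -16*o*(o + s))
119321 + n(-590, h(K(5))) = 119321 - 16*(-590)*(-590 + 0**3) = 119321 - 16*(-590)*(-590 + 0) = 119321 - 16*(-590)*(-590) = 119321 - 5569600 = -5450279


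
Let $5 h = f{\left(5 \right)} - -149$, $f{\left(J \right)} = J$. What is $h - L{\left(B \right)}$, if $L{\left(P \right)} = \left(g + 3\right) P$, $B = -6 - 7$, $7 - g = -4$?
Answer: $\frac{1064}{5} \approx 212.8$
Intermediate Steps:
$g = 11$ ($g = 7 - -4 = 7 + 4 = 11$)
$B = -13$ ($B = -6 - 7 = -13$)
$h = \frac{154}{5}$ ($h = \frac{5 - -149}{5} = \frac{5 + 149}{5} = \frac{1}{5} \cdot 154 = \frac{154}{5} \approx 30.8$)
$L{\left(P \right)} = 14 P$ ($L{\left(P \right)} = \left(11 + 3\right) P = 14 P$)
$h - L{\left(B \right)} = \frac{154}{5} - 14 \left(-13\right) = \frac{154}{5} - -182 = \frac{154}{5} + 182 = \frac{1064}{5}$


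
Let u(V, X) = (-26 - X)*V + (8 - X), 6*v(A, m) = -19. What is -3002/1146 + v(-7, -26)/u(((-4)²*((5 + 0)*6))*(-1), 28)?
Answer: -77755429/29681400 ≈ -2.6197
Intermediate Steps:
v(A, m) = -19/6 (v(A, m) = (⅙)*(-19) = -19/6)
u(V, X) = 8 - X + V*(-26 - X) (u(V, X) = V*(-26 - X) + (8 - X) = 8 - X + V*(-26 - X))
-3002/1146 + v(-7, -26)/u(((-4)²*((5 + 0)*6))*(-1), 28) = -3002/1146 - 19/(6*(8 - 1*28 - 26*(-4)²*((5 + 0)*6)*(-1) - 1*((-4)²*((5 + 0)*6))*(-1)*28)) = -3002*1/1146 - 19/(6*(8 - 28 - 26*16*(5*6)*(-1) - 1*(16*(5*6))*(-1)*28)) = -1501/573 - 19/(6*(8 - 28 - 26*16*30*(-1) - 1*(16*30)*(-1)*28)) = -1501/573 - 19/(6*(8 - 28 - 12480*(-1) - 1*480*(-1)*28)) = -1501/573 - 19/(6*(8 - 28 - 26*(-480) - 1*(-480)*28)) = -1501/573 - 19/(6*(8 - 28 + 12480 + 13440)) = -1501/573 - 19/6/25900 = -1501/573 - 19/6*1/25900 = -1501/573 - 19/155400 = -77755429/29681400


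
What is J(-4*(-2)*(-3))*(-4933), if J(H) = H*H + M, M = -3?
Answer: -2826609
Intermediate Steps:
J(H) = -3 + H² (J(H) = H*H - 3 = H² - 3 = -3 + H²)
J(-4*(-2)*(-3))*(-4933) = (-3 + (-4*(-2)*(-3))²)*(-4933) = (-3 + (8*(-3))²)*(-4933) = (-3 + (-24)²)*(-4933) = (-3 + 576)*(-4933) = 573*(-4933) = -2826609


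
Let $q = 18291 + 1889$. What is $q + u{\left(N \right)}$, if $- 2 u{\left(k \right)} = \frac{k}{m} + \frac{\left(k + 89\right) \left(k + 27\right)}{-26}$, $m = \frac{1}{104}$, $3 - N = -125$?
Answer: $\frac{736883}{52} \approx 14171.0$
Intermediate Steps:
$N = 128$ ($N = 3 - -125 = 3 + 125 = 128$)
$m = \frac{1}{104} \approx 0.0096154$
$u{\left(k \right)} = - 52 k + \frac{\left(27 + k\right) \left(89 + k\right)}{52}$ ($u{\left(k \right)} = - \frac{k \frac{1}{\frac{1}{104}} + \frac{\left(k + 89\right) \left(k + 27\right)}{-26}}{2} = - \frac{k 104 + \left(89 + k\right) \left(27 + k\right) \left(- \frac{1}{26}\right)}{2} = - \frac{104 k + \left(27 + k\right) \left(89 + k\right) \left(- \frac{1}{26}\right)}{2} = - \frac{104 k - \frac{\left(27 + k\right) \left(89 + k\right)}{26}}{2} = - 52 k + \frac{\left(27 + k\right) \left(89 + k\right)}{52}$)
$q = 20180$
$q + u{\left(N \right)} = 20180 + \left(\frac{2403}{52} - \frac{82816}{13} + \frac{128^{2}}{52}\right) = 20180 + \left(\frac{2403}{52} - \frac{82816}{13} + \frac{1}{52} \cdot 16384\right) = 20180 + \left(\frac{2403}{52} - \frac{82816}{13} + \frac{4096}{13}\right) = 20180 - \frac{312477}{52} = \frac{736883}{52}$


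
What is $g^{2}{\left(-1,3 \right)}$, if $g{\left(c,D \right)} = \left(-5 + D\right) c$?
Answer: $4$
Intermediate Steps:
$g{\left(c,D \right)} = c \left(-5 + D\right)$
$g^{2}{\left(-1,3 \right)} = \left(- (-5 + 3)\right)^{2} = \left(\left(-1\right) \left(-2\right)\right)^{2} = 2^{2} = 4$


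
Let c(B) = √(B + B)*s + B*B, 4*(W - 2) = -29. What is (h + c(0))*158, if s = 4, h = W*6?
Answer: -4977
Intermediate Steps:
W = -21/4 (W = 2 + (¼)*(-29) = 2 - 29/4 = -21/4 ≈ -5.2500)
h = -63/2 (h = -21/4*6 = -63/2 ≈ -31.500)
c(B) = B² + 4*√2*√B (c(B) = √(B + B)*4 + B*B = √(2*B)*4 + B² = (√2*√B)*4 + B² = 4*√2*√B + B² = B² + 4*√2*√B)
(h + c(0))*158 = (-63/2 + (0² + 4*√2*√0))*158 = (-63/2 + (0 + 4*√2*0))*158 = (-63/2 + (0 + 0))*158 = (-63/2 + 0)*158 = -63/2*158 = -4977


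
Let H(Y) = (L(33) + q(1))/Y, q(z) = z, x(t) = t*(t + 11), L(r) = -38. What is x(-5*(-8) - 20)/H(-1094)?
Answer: 678280/37 ≈ 18332.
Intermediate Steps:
x(t) = t*(11 + t)
H(Y) = -37/Y (H(Y) = (-38 + 1)/Y = -37/Y)
x(-5*(-8) - 20)/H(-1094) = ((-5*(-8) - 20)*(11 + (-5*(-8) - 20)))/((-37/(-1094))) = ((40 - 20)*(11 + (40 - 20)))/((-37*(-1/1094))) = (20*(11 + 20))/(37/1094) = (20*31)*(1094/37) = 620*(1094/37) = 678280/37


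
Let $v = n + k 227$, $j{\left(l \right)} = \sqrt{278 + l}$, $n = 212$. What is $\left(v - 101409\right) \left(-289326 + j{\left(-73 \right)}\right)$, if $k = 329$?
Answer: $7671189564 - 26514 \sqrt{205} \approx 7.6708 \cdot 10^{9}$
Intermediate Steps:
$v = 74895$ ($v = 212 + 329 \cdot 227 = 212 + 74683 = 74895$)
$\left(v - 101409\right) \left(-289326 + j{\left(-73 \right)}\right) = \left(74895 - 101409\right) \left(-289326 + \sqrt{278 - 73}\right) = - 26514 \left(-289326 + \sqrt{205}\right) = 7671189564 - 26514 \sqrt{205}$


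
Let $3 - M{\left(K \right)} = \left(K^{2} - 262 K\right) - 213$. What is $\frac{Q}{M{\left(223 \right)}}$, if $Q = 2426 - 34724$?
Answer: $- \frac{10766}{2971} \approx -3.6237$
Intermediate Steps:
$Q = -32298$ ($Q = 2426 - 34724 = -32298$)
$M{\left(K \right)} = 216 - K^{2} + 262 K$ ($M{\left(K \right)} = 3 - \left(\left(K^{2} - 262 K\right) - 213\right) = 3 - \left(-213 + K^{2} - 262 K\right) = 3 + \left(213 - K^{2} + 262 K\right) = 216 - K^{2} + 262 K$)
$\frac{Q}{M{\left(223 \right)}} = - \frac{32298}{216 - 223^{2} + 262 \cdot 223} = - \frac{32298}{216 - 49729 + 58426} = - \frac{32298}{8913} = \left(-32298\right) \frac{1}{8913} = - \frac{10766}{2971}$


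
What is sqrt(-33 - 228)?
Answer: 3*I*sqrt(29) ≈ 16.155*I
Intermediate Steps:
sqrt(-33 - 228) = sqrt(-261) = 3*I*sqrt(29)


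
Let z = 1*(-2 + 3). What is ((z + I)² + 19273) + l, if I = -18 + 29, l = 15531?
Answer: 34948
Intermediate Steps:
z = 1 (z = 1*1 = 1)
I = 11
((z + I)² + 19273) + l = ((1 + 11)² + 19273) + 15531 = (12² + 19273) + 15531 = (144 + 19273) + 15531 = 19417 + 15531 = 34948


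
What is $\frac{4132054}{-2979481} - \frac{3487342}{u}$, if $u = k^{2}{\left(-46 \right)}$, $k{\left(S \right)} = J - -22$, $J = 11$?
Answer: $- \frac{10394969036308}{3244654809} \approx -3203.7$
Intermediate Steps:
$k{\left(S \right)} = 33$ ($k{\left(S \right)} = 11 - -22 = 11 + 22 = 33$)
$u = 1089$ ($u = 33^{2} = 1089$)
$\frac{4132054}{-2979481} - \frac{3487342}{u} = \frac{4132054}{-2979481} - \frac{3487342}{1089} = 4132054 \left(- \frac{1}{2979481}\right) - \frac{3487342}{1089} = - \frac{4132054}{2979481} - \frac{3487342}{1089} = - \frac{10394969036308}{3244654809}$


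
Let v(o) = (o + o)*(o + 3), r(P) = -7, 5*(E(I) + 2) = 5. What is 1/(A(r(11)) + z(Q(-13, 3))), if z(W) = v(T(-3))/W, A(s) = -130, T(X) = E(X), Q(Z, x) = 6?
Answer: -3/392 ≈ -0.0076531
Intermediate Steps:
E(I) = -1 (E(I) = -2 + (⅕)*5 = -2 + 1 = -1)
T(X) = -1
v(o) = 2*o*(3 + o) (v(o) = (2*o)*(3 + o) = 2*o*(3 + o))
z(W) = -4/W (z(W) = (2*(-1)*(3 - 1))/W = (2*(-1)*2)/W = -4/W)
1/(A(r(11)) + z(Q(-13, 3))) = 1/(-130 - 4/6) = 1/(-130 - 4*⅙) = 1/(-130 - ⅔) = 1/(-392/3) = -3/392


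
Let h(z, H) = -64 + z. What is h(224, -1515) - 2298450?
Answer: -2298290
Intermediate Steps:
h(224, -1515) - 2298450 = (-64 + 224) - 2298450 = 160 - 2298450 = -2298290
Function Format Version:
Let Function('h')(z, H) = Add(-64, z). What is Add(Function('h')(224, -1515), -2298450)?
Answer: -2298290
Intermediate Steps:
Add(Function('h')(224, -1515), -2298450) = Add(Add(-64, 224), -2298450) = Add(160, -2298450) = -2298290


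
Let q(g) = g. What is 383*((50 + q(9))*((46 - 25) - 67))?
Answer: -1039462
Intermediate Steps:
383*((50 + q(9))*((46 - 25) - 67)) = 383*((50 + 9)*((46 - 25) - 67)) = 383*(59*(21 - 67)) = 383*(59*(-46)) = 383*(-2714) = -1039462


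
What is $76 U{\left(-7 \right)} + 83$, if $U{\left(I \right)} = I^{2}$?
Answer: $3807$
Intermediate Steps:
$76 U{\left(-7 \right)} + 83 = 76 \left(-7\right)^{2} + 83 = 76 \cdot 49 + 83 = 3724 + 83 = 3807$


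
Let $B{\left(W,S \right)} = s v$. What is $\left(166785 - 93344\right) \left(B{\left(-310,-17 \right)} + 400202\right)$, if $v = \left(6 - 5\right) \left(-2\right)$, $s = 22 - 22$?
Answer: $29391235082$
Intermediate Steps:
$s = 0$
$v = -2$ ($v = \left(6 - 5\right) \left(-2\right) = 1 \left(-2\right) = -2$)
$B{\left(W,S \right)} = 0$ ($B{\left(W,S \right)} = 0 \left(-2\right) = 0$)
$\left(166785 - 93344\right) \left(B{\left(-310,-17 \right)} + 400202\right) = \left(166785 - 93344\right) \left(0 + 400202\right) = 73441 \cdot 400202 = 29391235082$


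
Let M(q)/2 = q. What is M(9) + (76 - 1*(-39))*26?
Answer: 3008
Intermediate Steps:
M(q) = 2*q
M(9) + (76 - 1*(-39))*26 = 2*9 + (76 - 1*(-39))*26 = 18 + (76 + 39)*26 = 18 + 115*26 = 18 + 2990 = 3008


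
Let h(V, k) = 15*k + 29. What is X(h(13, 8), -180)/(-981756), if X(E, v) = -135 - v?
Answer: -5/109084 ≈ -4.5836e-5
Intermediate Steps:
h(V, k) = 29 + 15*k
X(h(13, 8), -180)/(-981756) = (-135 - 1*(-180))/(-981756) = (-135 + 180)*(-1/981756) = 45*(-1/981756) = -5/109084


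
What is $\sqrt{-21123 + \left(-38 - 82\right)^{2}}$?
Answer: $9 i \sqrt{83} \approx 81.994 i$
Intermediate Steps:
$\sqrt{-21123 + \left(-38 - 82\right)^{2}} = \sqrt{-21123 + \left(-120\right)^{2}} = \sqrt{-21123 + 14400} = \sqrt{-6723} = 9 i \sqrt{83}$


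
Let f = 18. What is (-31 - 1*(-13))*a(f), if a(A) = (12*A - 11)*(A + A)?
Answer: -132840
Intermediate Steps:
a(A) = 2*A*(-11 + 12*A) (a(A) = (-11 + 12*A)*(2*A) = 2*A*(-11 + 12*A))
(-31 - 1*(-13))*a(f) = (-31 - 1*(-13))*(2*18*(-11 + 12*18)) = (-31 + 13)*(2*18*(-11 + 216)) = -36*18*205 = -18*7380 = -132840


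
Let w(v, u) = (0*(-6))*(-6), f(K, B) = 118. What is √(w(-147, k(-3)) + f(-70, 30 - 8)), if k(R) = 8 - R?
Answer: √118 ≈ 10.863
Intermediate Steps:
w(v, u) = 0 (w(v, u) = 0*(-6) = 0)
√(w(-147, k(-3)) + f(-70, 30 - 8)) = √(0 + 118) = √118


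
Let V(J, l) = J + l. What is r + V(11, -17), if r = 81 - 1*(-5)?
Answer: 80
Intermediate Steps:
r = 86 (r = 81 + 5 = 86)
r + V(11, -17) = 86 + (11 - 17) = 86 - 6 = 80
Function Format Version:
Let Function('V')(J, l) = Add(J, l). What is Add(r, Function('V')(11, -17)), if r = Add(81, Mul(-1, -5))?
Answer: 80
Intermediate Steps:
r = 86 (r = Add(81, 5) = 86)
Add(r, Function('V')(11, -17)) = Add(86, Add(11, -17)) = Add(86, -6) = 80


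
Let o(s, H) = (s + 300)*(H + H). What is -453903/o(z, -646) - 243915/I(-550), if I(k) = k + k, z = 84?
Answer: 2025205907/9095680 ≈ 222.66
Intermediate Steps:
o(s, H) = 2*H*(300 + s) (o(s, H) = (300 + s)*(2*H) = 2*H*(300 + s))
I(k) = 2*k
-453903/o(z, -646) - 243915/I(-550) = -453903*(-1/(1292*(300 + 84))) - 243915/(2*(-550)) = -453903/(2*(-646)*384) - 243915/(-1100) = -453903/(-496128) - 243915*(-1/1100) = -453903*(-1/496128) + 48783/220 = 151301/165376 + 48783/220 = 2025205907/9095680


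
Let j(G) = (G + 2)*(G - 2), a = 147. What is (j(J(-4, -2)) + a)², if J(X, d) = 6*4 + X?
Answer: 294849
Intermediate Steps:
J(X, d) = 24 + X
j(G) = (-2 + G)*(2 + G) (j(G) = (2 + G)*(-2 + G) = (-2 + G)*(2 + G))
(j(J(-4, -2)) + a)² = ((-4 + (24 - 4)²) + 147)² = ((-4 + 20²) + 147)² = ((-4 + 400) + 147)² = (396 + 147)² = 543² = 294849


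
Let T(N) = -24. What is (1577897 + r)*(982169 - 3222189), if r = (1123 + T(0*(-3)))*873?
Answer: -5683656506480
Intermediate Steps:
r = 959427 (r = (1123 - 24)*873 = 1099*873 = 959427)
(1577897 + r)*(982169 - 3222189) = (1577897 + 959427)*(982169 - 3222189) = 2537324*(-2240020) = -5683656506480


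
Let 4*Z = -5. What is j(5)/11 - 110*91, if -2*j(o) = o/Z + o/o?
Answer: -220217/22 ≈ -10010.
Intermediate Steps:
Z = -5/4 (Z = (1/4)*(-5) = -5/4 ≈ -1.2500)
j(o) = -1/2 + 2*o/5 (j(o) = -(o/(-5/4) + o/o)/2 = -(o*(-4/5) + 1)/2 = -(-4*o/5 + 1)/2 = -(1 - 4*o/5)/2 = -1/2 + 2*o/5)
j(5)/11 - 110*91 = (-1/2 + (2/5)*5)/11 - 110*91 = (-1/2 + 2)/11 - 10010 = (1/11)*(3/2) - 10010 = 3/22 - 10010 = -220217/22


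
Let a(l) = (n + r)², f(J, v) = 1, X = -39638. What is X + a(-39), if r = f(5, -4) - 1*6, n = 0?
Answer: -39613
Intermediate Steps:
r = -5 (r = 1 - 1*6 = 1 - 6 = -5)
a(l) = 25 (a(l) = (0 - 5)² = (-5)² = 25)
X + a(-39) = -39638 + 25 = -39613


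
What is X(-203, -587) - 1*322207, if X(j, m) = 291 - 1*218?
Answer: -322134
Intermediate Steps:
X(j, m) = 73 (X(j, m) = 291 - 218 = 73)
X(-203, -587) - 1*322207 = 73 - 1*322207 = 73 - 322207 = -322134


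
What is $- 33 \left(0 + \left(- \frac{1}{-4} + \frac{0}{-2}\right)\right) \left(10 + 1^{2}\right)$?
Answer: $- \frac{363}{4} \approx -90.75$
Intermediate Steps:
$- 33 \left(0 + \left(- \frac{1}{-4} + \frac{0}{-2}\right)\right) \left(10 + 1^{2}\right) = - 33 \left(0 + \left(\left(-1\right) \left(- \frac{1}{4}\right) + 0 \left(- \frac{1}{2}\right)\right)\right) \left(10 + 1\right) = - 33 \left(0 + \left(\frac{1}{4} + 0\right)\right) 11 = - 33 \left(0 + \frac{1}{4}\right) 11 = - 33 \cdot \frac{1}{4} \cdot 11 = \left(-33\right) \frac{11}{4} = - \frac{363}{4}$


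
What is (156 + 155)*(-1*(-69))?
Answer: 21459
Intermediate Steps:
(156 + 155)*(-1*(-69)) = 311*69 = 21459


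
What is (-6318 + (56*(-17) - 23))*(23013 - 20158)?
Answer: -20821515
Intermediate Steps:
(-6318 + (56*(-17) - 23))*(23013 - 20158) = (-6318 + (-952 - 23))*2855 = (-6318 - 975)*2855 = -7293*2855 = -20821515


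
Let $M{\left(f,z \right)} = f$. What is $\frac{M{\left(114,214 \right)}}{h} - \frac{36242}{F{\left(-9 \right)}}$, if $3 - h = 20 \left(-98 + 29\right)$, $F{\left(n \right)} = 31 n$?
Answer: $\frac{16718164}{128619} \approx 129.98$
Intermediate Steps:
$h = 1383$ ($h = 3 - 20 \left(-98 + 29\right) = 3 - 20 \left(-69\right) = 3 - -1380 = 3 + 1380 = 1383$)
$\frac{M{\left(114,214 \right)}}{h} - \frac{36242}{F{\left(-9 \right)}} = \frac{114}{1383} - \frac{36242}{31 \left(-9\right)} = 114 \cdot \frac{1}{1383} - \frac{36242}{-279} = \frac{38}{461} - - \frac{36242}{279} = \frac{38}{461} + \frac{36242}{279} = \frac{16718164}{128619}$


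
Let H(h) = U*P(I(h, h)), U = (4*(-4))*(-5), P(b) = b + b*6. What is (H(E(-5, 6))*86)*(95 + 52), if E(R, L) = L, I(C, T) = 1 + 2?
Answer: 21238560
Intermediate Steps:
I(C, T) = 3
P(b) = 7*b (P(b) = b + 6*b = 7*b)
U = 80 (U = -16*(-5) = 80)
H(h) = 1680 (H(h) = 80*(7*3) = 80*21 = 1680)
(H(E(-5, 6))*86)*(95 + 52) = (1680*86)*(95 + 52) = 144480*147 = 21238560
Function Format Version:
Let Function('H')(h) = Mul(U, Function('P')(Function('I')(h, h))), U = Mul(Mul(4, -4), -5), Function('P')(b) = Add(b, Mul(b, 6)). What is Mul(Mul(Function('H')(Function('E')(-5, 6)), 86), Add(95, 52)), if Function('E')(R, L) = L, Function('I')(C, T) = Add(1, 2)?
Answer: 21238560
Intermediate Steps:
Function('I')(C, T) = 3
Function('P')(b) = Mul(7, b) (Function('P')(b) = Add(b, Mul(6, b)) = Mul(7, b))
U = 80 (U = Mul(-16, -5) = 80)
Function('H')(h) = 1680 (Function('H')(h) = Mul(80, Mul(7, 3)) = Mul(80, 21) = 1680)
Mul(Mul(Function('H')(Function('E')(-5, 6)), 86), Add(95, 52)) = Mul(Mul(1680, 86), Add(95, 52)) = Mul(144480, 147) = 21238560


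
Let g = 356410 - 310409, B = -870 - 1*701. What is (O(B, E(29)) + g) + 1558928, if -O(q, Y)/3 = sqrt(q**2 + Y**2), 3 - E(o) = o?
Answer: 1604929 - 3*sqrt(2468717) ≈ 1.6002e+6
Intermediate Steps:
E(o) = 3 - o
B = -1571 (B = -870 - 701 = -1571)
g = 46001
O(q, Y) = -3*sqrt(Y**2 + q**2) (O(q, Y) = -3*sqrt(q**2 + Y**2) = -3*sqrt(Y**2 + q**2))
(O(B, E(29)) + g) + 1558928 = (-3*sqrt((3 - 1*29)**2 + (-1571)**2) + 46001) + 1558928 = (-3*sqrt((3 - 29)**2 + 2468041) + 46001) + 1558928 = (-3*sqrt((-26)**2 + 2468041) + 46001) + 1558928 = (-3*sqrt(676 + 2468041) + 46001) + 1558928 = (-3*sqrt(2468717) + 46001) + 1558928 = (46001 - 3*sqrt(2468717)) + 1558928 = 1604929 - 3*sqrt(2468717)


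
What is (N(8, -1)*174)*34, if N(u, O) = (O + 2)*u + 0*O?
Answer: 47328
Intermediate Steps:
N(u, O) = u*(2 + O) (N(u, O) = (2 + O)*u + 0 = u*(2 + O) + 0 = u*(2 + O))
(N(8, -1)*174)*34 = ((8*(2 - 1))*174)*34 = ((8*1)*174)*34 = (8*174)*34 = 1392*34 = 47328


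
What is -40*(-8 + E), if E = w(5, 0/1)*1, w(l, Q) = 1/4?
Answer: 310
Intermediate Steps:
w(l, Q) = ¼
E = ¼ (E = (¼)*1 = ¼ ≈ 0.25000)
-40*(-8 + E) = -40*(-8 + ¼) = -40*(-31/4) = 310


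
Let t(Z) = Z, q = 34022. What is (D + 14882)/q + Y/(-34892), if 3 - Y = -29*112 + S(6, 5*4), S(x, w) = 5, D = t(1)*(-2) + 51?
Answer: 51317130/148386953 ≈ 0.34583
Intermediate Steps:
D = 49 (D = 1*(-2) + 51 = -2 + 51 = 49)
Y = 3246 (Y = 3 - (-29*112 + 5) = 3 - (-3248 + 5) = 3 - 1*(-3243) = 3 + 3243 = 3246)
(D + 14882)/q + Y/(-34892) = (49 + 14882)/34022 + 3246/(-34892) = 14931*(1/34022) + 3246*(-1/34892) = 14931/34022 - 1623/17446 = 51317130/148386953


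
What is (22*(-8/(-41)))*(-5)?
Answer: -880/41 ≈ -21.463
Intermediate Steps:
(22*(-8/(-41)))*(-5) = (22*(-8*(-1/41)))*(-5) = (22*(8/41))*(-5) = (176/41)*(-5) = -880/41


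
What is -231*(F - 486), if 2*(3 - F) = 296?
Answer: 145761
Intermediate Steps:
F = -145 (F = 3 - ½*296 = 3 - 148 = -145)
-231*(F - 486) = -231*(-145 - 486) = -231*(-631) = 145761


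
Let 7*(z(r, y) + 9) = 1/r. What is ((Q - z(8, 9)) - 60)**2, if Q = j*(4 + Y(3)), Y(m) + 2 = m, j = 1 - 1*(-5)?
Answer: 1385329/3136 ≈ 441.75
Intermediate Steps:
j = 6 (j = 1 + 5 = 6)
z(r, y) = -9 + 1/(7*r)
Y(m) = -2 + m
Q = 30 (Q = 6*(4 + (-2 + 3)) = 6*(4 + 1) = 6*5 = 30)
((Q - z(8, 9)) - 60)**2 = ((30 - (-9 + (1/7)/8)) - 60)**2 = ((30 - (-9 + (1/7)*(1/8))) - 60)**2 = ((30 - (-9 + 1/56)) - 60)**2 = ((30 - 1*(-503/56)) - 60)**2 = ((30 + 503/56) - 60)**2 = (2183/56 - 60)**2 = (-1177/56)**2 = 1385329/3136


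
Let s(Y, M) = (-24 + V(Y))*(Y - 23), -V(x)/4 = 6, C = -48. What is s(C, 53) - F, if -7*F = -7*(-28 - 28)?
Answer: 3464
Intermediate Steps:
V(x) = -24 (V(x) = -4*6 = -24)
F = -56 (F = -(-1)*(-28 - 28) = -(-1)*(-56) = -⅐*392 = -56)
s(Y, M) = 1104 - 48*Y (s(Y, M) = (-24 - 24)*(Y - 23) = -48*(-23 + Y) = 1104 - 48*Y)
s(C, 53) - F = (1104 - 48*(-48)) - 1*(-56) = (1104 + 2304) + 56 = 3408 + 56 = 3464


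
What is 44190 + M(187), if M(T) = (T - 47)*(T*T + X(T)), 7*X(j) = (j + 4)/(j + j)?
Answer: 923753860/187 ≈ 4.9399e+6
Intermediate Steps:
X(j) = (4 + j)/(14*j) (X(j) = ((j + 4)/(j + j))/7 = ((4 + j)/((2*j)))/7 = ((4 + j)*(1/(2*j)))/7 = ((4 + j)/(2*j))/7 = (4 + j)/(14*j))
M(T) = (-47 + T)*(T² + (4 + T)/(14*T)) (M(T) = (T - 47)*(T*T + (4 + T)/(14*T)) = (-47 + T)*(T² + (4 + T)/(14*T)))
44190 + M(187) = 44190 + (-43/14 + 187³ - 47*187² - 94/7/187 + (1/14)*187) = 44190 + (-43/14 + 6539203 - 47*34969 - 94/7*1/187 + 187/14) = 44190 + (-43/14 + 6539203 - 1643543 - 94/1309 + 187/14) = 44190 + 915490330/187 = 923753860/187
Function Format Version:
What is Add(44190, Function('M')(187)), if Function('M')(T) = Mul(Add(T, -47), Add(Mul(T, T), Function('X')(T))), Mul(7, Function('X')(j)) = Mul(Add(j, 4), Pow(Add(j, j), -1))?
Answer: Rational(923753860, 187) ≈ 4.9399e+6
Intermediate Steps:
Function('X')(j) = Mul(Rational(1, 14), Pow(j, -1), Add(4, j)) (Function('X')(j) = Mul(Rational(1, 7), Mul(Add(j, 4), Pow(Add(j, j), -1))) = Mul(Rational(1, 7), Mul(Add(4, j), Pow(Mul(2, j), -1))) = Mul(Rational(1, 7), Mul(Add(4, j), Mul(Rational(1, 2), Pow(j, -1)))) = Mul(Rational(1, 7), Mul(Rational(1, 2), Pow(j, -1), Add(4, j))) = Mul(Rational(1, 14), Pow(j, -1), Add(4, j)))
Function('M')(T) = Mul(Add(-47, T), Add(Pow(T, 2), Mul(Rational(1, 14), Pow(T, -1), Add(4, T)))) (Function('M')(T) = Mul(Add(T, -47), Add(Mul(T, T), Mul(Rational(1, 14), Pow(T, -1), Add(4, T)))) = Mul(Add(-47, T), Add(Pow(T, 2), Mul(Rational(1, 14), Pow(T, -1), Add(4, T)))))
Add(44190, Function('M')(187)) = Add(44190, Add(Rational(-43, 14), Pow(187, 3), Mul(-47, Pow(187, 2)), Mul(Rational(-94, 7), Pow(187, -1)), Mul(Rational(1, 14), 187))) = Add(44190, Add(Rational(-43, 14), 6539203, Mul(-47, 34969), Mul(Rational(-94, 7), Rational(1, 187)), Rational(187, 14))) = Add(44190, Add(Rational(-43, 14), 6539203, -1643543, Rational(-94, 1309), Rational(187, 14))) = Add(44190, Rational(915490330, 187)) = Rational(923753860, 187)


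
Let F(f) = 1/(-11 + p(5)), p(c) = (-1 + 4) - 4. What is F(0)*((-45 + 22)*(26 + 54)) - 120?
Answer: 100/3 ≈ 33.333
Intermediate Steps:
p(c) = -1 (p(c) = 3 - 4 = -1)
F(f) = -1/12 (F(f) = 1/(-11 - 1) = 1/(-12) = -1/12)
F(0)*((-45 + 22)*(26 + 54)) - 120 = -(-45 + 22)*(26 + 54)/12 - 120 = -(-23)*80/12 - 120 = -1/12*(-1840) - 120 = 460/3 - 120 = 100/3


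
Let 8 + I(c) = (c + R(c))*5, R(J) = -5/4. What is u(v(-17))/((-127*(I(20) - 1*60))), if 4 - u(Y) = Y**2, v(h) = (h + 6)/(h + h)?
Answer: -4503/3780409 ≈ -0.0011911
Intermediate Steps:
R(J) = -5/4 (R(J) = -5*1/4 = -5/4)
v(h) = (6 + h)/(2*h) (v(h) = (6 + h)/((2*h)) = (6 + h)*(1/(2*h)) = (6 + h)/(2*h))
I(c) = -57/4 + 5*c (I(c) = -8 + (c - 5/4)*5 = -8 + (-5/4 + c)*5 = -8 + (-25/4 + 5*c) = -57/4 + 5*c)
u(Y) = 4 - Y**2
u(v(-17))/((-127*(I(20) - 1*60))) = (4 - ((1/2)*(6 - 17)/(-17))**2)/((-127*((-57/4 + 5*20) - 1*60))) = (4 - ((1/2)*(-1/17)*(-11))**2)/((-127*((-57/4 + 100) - 60))) = (4 - (11/34)**2)/((-127*(343/4 - 60))) = (4 - 1*121/1156)/((-127*103/4)) = (4 - 121/1156)/(-13081/4) = (4503/1156)*(-4/13081) = -4503/3780409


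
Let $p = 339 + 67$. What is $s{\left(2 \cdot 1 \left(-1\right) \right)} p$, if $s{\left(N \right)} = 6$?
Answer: $2436$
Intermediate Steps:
$p = 406$
$s{\left(2 \cdot 1 \left(-1\right) \right)} p = 6 \cdot 406 = 2436$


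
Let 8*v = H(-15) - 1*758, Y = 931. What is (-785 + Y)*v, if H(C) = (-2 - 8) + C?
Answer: -57159/4 ≈ -14290.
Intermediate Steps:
H(C) = -10 + C
v = -783/8 (v = ((-10 - 15) - 1*758)/8 = (-25 - 758)/8 = (1/8)*(-783) = -783/8 ≈ -97.875)
(-785 + Y)*v = (-785 + 931)*(-783/8) = 146*(-783/8) = -57159/4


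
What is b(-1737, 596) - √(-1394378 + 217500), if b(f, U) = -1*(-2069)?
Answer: 2069 - I*√1176878 ≈ 2069.0 - 1084.8*I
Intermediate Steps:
b(f, U) = 2069
b(-1737, 596) - √(-1394378 + 217500) = 2069 - √(-1394378 + 217500) = 2069 - √(-1176878) = 2069 - I*√1176878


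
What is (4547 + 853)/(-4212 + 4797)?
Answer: 120/13 ≈ 9.2308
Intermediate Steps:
(4547 + 853)/(-4212 + 4797) = 5400/585 = 5400*(1/585) = 120/13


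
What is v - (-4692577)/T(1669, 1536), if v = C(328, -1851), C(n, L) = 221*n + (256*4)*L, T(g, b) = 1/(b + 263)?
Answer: 8440123087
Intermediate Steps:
T(g, b) = 1/(263 + b)
C(n, L) = 221*n + 1024*L
v = -1822936 (v = 221*328 + 1024*(-1851) = 72488 - 1895424 = -1822936)
v - (-4692577)/T(1669, 1536) = -1822936 - (-4692577)/(1/(263 + 1536)) = -1822936 - (-4692577)/(1/1799) = -1822936 - (-4692577)/1/1799 = -1822936 - (-4692577)*1799 = -1822936 - 1*(-8441946023) = -1822936 + 8441946023 = 8440123087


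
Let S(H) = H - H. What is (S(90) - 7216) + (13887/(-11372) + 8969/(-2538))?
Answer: -104203207025/14431068 ≈ -7220.8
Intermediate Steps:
S(H) = 0
(S(90) - 7216) + (13887/(-11372) + 8969/(-2538)) = (0 - 7216) + (13887/(-11372) + 8969/(-2538)) = -7216 + (13887*(-1/11372) + 8969*(-1/2538)) = -7216 + (-13887/11372 - 8969/2538) = -7216 - 68620337/14431068 = -104203207025/14431068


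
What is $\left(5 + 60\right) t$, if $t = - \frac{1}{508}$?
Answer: $- \frac{65}{508} \approx -0.12795$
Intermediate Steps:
$t = - \frac{1}{508}$ ($t = \left(-1\right) \frac{1}{508} = - \frac{1}{508} \approx -0.0019685$)
$\left(5 + 60\right) t = \left(5 + 60\right) \left(- \frac{1}{508}\right) = 65 \left(- \frac{1}{508}\right) = - \frac{65}{508}$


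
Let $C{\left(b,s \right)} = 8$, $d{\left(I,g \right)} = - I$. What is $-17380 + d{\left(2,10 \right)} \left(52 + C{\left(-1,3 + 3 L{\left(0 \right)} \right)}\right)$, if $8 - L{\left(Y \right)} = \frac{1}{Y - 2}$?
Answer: $-17500$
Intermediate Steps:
$L{\left(Y \right)} = 8 - \frac{1}{-2 + Y}$ ($L{\left(Y \right)} = 8 - \frac{1}{Y - 2} = 8 - \frac{1}{-2 + Y}$)
$-17380 + d{\left(2,10 \right)} \left(52 + C{\left(-1,3 + 3 L{\left(0 \right)} \right)}\right) = -17380 + \left(-1\right) 2 \left(52 + 8\right) = -17380 - 120 = -17500$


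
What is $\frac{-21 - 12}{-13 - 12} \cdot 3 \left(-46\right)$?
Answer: $- \frac{4554}{25} \approx -182.16$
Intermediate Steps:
$\frac{-21 - 12}{-13 - 12} \cdot 3 \left(-46\right) = - \frac{33}{-25} \cdot 3 \left(-46\right) = \left(-33\right) \left(- \frac{1}{25}\right) 3 \left(-46\right) = \frac{33}{25} \cdot 3 \left(-46\right) = \frac{99}{25} \left(-46\right) = - \frac{4554}{25}$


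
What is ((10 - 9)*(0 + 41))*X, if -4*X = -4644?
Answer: 47601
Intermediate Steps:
X = 1161 (X = -¼*(-4644) = 1161)
((10 - 9)*(0 + 41))*X = ((10 - 9)*(0 + 41))*1161 = (1*41)*1161 = 41*1161 = 47601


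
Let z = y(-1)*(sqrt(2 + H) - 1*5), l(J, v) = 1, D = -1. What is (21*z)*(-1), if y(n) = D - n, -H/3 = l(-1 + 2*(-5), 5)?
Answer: 0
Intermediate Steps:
H = -3 (H = -3*1 = -3)
y(n) = -1 - n
z = 0 (z = (-1 - 1*(-1))*(sqrt(2 - 3) - 1*5) = (-1 + 1)*(sqrt(-1) - 5) = 0*(I - 5) = 0*(-5 + I) = 0)
(21*z)*(-1) = (21*0)*(-1) = 0*(-1) = 0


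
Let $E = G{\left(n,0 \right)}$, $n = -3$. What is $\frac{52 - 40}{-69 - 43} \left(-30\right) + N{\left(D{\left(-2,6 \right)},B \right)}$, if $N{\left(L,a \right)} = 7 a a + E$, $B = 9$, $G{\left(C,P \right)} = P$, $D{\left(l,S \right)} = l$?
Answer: $\frac{7983}{14} \approx 570.21$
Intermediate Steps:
$E = 0$
$N{\left(L,a \right)} = 7 a^{2}$ ($N{\left(L,a \right)} = 7 a a + 0 = 7 a^{2} + 0 = 7 a^{2}$)
$\frac{52 - 40}{-69 - 43} \left(-30\right) + N{\left(D{\left(-2,6 \right)},B \right)} = \frac{52 - 40}{-69 - 43} \left(-30\right) + 7 \cdot 9^{2} = \frac{12}{-112} \left(-30\right) + 7 \cdot 81 = 12 \left(- \frac{1}{112}\right) \left(-30\right) + 567 = \left(- \frac{3}{28}\right) \left(-30\right) + 567 = \frac{45}{14} + 567 = \frac{7983}{14}$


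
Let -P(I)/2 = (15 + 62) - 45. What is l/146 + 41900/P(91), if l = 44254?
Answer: -410643/1168 ≈ -351.58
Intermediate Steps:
P(I) = -64 (P(I) = -2*((15 + 62) - 45) = -2*(77 - 45) = -2*32 = -64)
l/146 + 41900/P(91) = 44254/146 + 41900/(-64) = 44254*(1/146) + 41900*(-1/64) = 22127/73 - 10475/16 = -410643/1168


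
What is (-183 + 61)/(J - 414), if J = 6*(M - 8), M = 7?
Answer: 61/210 ≈ 0.29048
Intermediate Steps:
J = -6 (J = 6*(7 - 8) = 6*(-1) = -6)
(-183 + 61)/(J - 414) = (-183 + 61)/(-6 - 414) = -122/(-420) = -122*(-1/420) = 61/210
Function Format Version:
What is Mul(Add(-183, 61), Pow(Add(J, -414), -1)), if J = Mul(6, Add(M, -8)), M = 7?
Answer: Rational(61, 210) ≈ 0.29048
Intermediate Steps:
J = -6 (J = Mul(6, Add(7, -8)) = Mul(6, -1) = -6)
Mul(Add(-183, 61), Pow(Add(J, -414), -1)) = Mul(Add(-183, 61), Pow(Add(-6, -414), -1)) = Mul(-122, Pow(-420, -1)) = Mul(-122, Rational(-1, 420)) = Rational(61, 210)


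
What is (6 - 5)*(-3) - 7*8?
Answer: -59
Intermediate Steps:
(6 - 5)*(-3) - 7*8 = 1*(-3) - 56 = -3 - 56 = -59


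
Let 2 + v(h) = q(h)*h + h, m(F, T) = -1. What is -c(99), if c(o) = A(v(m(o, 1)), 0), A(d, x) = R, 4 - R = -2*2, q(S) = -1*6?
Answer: -8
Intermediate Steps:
q(S) = -6
v(h) = -2 - 5*h (v(h) = -2 + (-6*h + h) = -2 - 5*h)
R = 8 (R = 4 - (-2)*2 = 4 - 1*(-4) = 4 + 4 = 8)
A(d, x) = 8
c(o) = 8
-c(99) = -1*8 = -8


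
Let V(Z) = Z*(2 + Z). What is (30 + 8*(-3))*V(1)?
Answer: 18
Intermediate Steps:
(30 + 8*(-3))*V(1) = (30 + 8*(-3))*(1*(2 + 1)) = (30 - 24)*(1*3) = 6*3 = 18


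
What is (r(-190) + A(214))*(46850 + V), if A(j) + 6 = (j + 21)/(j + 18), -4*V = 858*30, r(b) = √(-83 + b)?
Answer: -46760155/232 + 40415*I*√273 ≈ -2.0155e+5 + 6.6777e+5*I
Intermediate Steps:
V = -6435 (V = -429*30/2 = -¼*25740 = -6435)
A(j) = -6 + (21 + j)/(18 + j) (A(j) = -6 + (j + 21)/(j + 18) = -6 + (21 + j)/(18 + j))
(r(-190) + A(214))*(46850 + V) = (√(-83 - 190) + (-87 - 5*214)/(18 + 214))*(46850 - 6435) = (√(-273) + (-87 - 1070)/232)*40415 = (I*√273 + (1/232)*(-1157))*40415 = (I*√273 - 1157/232)*40415 = (-1157/232 + I*√273)*40415 = -46760155/232 + 40415*I*√273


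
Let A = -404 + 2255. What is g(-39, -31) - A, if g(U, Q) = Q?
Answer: -1882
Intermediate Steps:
A = 1851
g(-39, -31) - A = -31 - 1*1851 = -31 - 1851 = -1882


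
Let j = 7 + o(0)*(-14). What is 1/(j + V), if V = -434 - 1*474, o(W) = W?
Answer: -1/901 ≈ -0.0011099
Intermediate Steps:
V = -908 (V = -434 - 474 = -908)
j = 7 (j = 7 + 0*(-14) = 7 + 0 = 7)
1/(j + V) = 1/(7 - 908) = 1/(-901) = -1/901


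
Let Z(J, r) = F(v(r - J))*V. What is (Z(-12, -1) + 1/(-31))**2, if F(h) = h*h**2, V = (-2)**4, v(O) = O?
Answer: 435831030625/961 ≈ 4.5352e+8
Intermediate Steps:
V = 16
F(h) = h**3
Z(J, r) = 16*(r - J)**3 (Z(J, r) = (r - J)**3*16 = 16*(r - J)**3)
(Z(-12, -1) + 1/(-31))**2 = (-16*(-12 - 1*(-1))**3 + 1/(-31))**2 = (-16*(-12 + 1)**3 - 1/31)**2 = (-16*(-11)**3 - 1/31)**2 = (-16*(-1331) - 1/31)**2 = (21296 - 1/31)**2 = (660175/31)**2 = 435831030625/961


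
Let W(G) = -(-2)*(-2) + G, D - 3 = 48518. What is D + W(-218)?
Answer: 48299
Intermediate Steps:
D = 48521 (D = 3 + 48518 = 48521)
W(G) = -4 + G (W(G) = -1*4 + G = -4 + G)
D + W(-218) = 48521 + (-4 - 218) = 48521 - 222 = 48299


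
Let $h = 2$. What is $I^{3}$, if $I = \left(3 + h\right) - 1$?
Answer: $64$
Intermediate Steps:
$I = 4$ ($I = \left(3 + 2\right) - 1 = 5 - 1 = 4$)
$I^{3} = 4^{3} = 64$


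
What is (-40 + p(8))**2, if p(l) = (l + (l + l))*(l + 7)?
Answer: 102400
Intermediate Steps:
p(l) = 3*l*(7 + l) (p(l) = (l + 2*l)*(7 + l) = (3*l)*(7 + l) = 3*l*(7 + l))
(-40 + p(8))**2 = (-40 + 3*8*(7 + 8))**2 = (-40 + 3*8*15)**2 = (-40 + 360)**2 = 320**2 = 102400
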